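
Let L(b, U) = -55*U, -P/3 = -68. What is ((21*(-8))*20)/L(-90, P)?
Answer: 56/187 ≈ 0.29947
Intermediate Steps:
P = 204 (P = -3*(-68) = 204)
((21*(-8))*20)/L(-90, P) = ((21*(-8))*20)/((-55*204)) = -168*20/(-11220) = -3360*(-1/11220) = 56/187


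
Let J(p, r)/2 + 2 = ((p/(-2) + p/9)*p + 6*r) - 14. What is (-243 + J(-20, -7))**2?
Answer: 36372961/81 ≈ 4.4905e+5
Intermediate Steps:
J(p, r) = -32 + 12*r - 7*p**2/9 (J(p, r) = -4 + 2*(((p/(-2) + p/9)*p + 6*r) - 14) = -4 + 2*(((p*(-1/2) + p*(1/9))*p + 6*r) - 14) = -4 + 2*(((-p/2 + p/9)*p + 6*r) - 14) = -4 + 2*(((-7*p/18)*p + 6*r) - 14) = -4 + 2*((-7*p**2/18 + 6*r) - 14) = -4 + 2*((6*r - 7*p**2/18) - 14) = -4 + 2*(-14 + 6*r - 7*p**2/18) = -4 + (-28 + 12*r - 7*p**2/9) = -32 + 12*r - 7*p**2/9)
(-243 + J(-20, -7))**2 = (-243 + (-32 + 12*(-7) - 7/9*(-20)**2))**2 = (-243 + (-32 - 84 - 7/9*400))**2 = (-243 + (-32 - 84 - 2800/9))**2 = (-243 - 3844/9)**2 = (-6031/9)**2 = 36372961/81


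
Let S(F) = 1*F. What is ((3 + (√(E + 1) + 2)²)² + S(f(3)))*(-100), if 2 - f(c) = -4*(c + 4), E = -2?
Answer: -5000 - 4800*I ≈ -5000.0 - 4800.0*I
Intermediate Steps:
f(c) = 18 + 4*c (f(c) = 2 - (-4)*(c + 4) = 2 - (-4)*(4 + c) = 2 - (-16 - 4*c) = 2 + (16 + 4*c) = 18 + 4*c)
S(F) = F
((3 + (√(E + 1) + 2)²)² + S(f(3)))*(-100) = ((3 + (√(-2 + 1) + 2)²)² + (18 + 4*3))*(-100) = ((3 + (√(-1) + 2)²)² + (18 + 12))*(-100) = ((3 + (I + 2)²)² + 30)*(-100) = ((3 + (2 + I)²)² + 30)*(-100) = (30 + (3 + (2 + I)²)²)*(-100) = -3000 - 100*(3 + (2 + I)²)²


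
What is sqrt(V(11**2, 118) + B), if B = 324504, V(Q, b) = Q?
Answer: 35*sqrt(265) ≈ 569.76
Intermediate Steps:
sqrt(V(11**2, 118) + B) = sqrt(11**2 + 324504) = sqrt(121 + 324504) = sqrt(324625) = 35*sqrt(265)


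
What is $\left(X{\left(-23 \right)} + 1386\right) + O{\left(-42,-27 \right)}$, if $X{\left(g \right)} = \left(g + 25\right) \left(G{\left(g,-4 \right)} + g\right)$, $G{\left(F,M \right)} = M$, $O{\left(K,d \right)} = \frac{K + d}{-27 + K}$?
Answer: $1333$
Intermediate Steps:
$O{\left(K,d \right)} = \frac{K + d}{-27 + K}$
$X{\left(g \right)} = \left(-4 + g\right) \left(25 + g\right)$ ($X{\left(g \right)} = \left(g + 25\right) \left(-4 + g\right) = \left(25 + g\right) \left(-4 + g\right) = \left(-4 + g\right) \left(25 + g\right)$)
$\left(X{\left(-23 \right)} + 1386\right) + O{\left(-42,-27 \right)} = \left(\left(-100 + \left(-23\right)^{2} + 21 \left(-23\right)\right) + 1386\right) + \frac{-42 - 27}{-27 - 42} = \left(\left(-100 + 529 - 483\right) + 1386\right) + \frac{1}{-69} \left(-69\right) = \left(-54 + 1386\right) - -1 = 1332 + 1 = 1333$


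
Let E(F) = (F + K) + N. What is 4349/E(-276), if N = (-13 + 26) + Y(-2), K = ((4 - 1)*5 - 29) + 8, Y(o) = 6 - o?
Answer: -4349/261 ≈ -16.663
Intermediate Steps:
K = -6 (K = (3*5 - 29) + 8 = (15 - 29) + 8 = -14 + 8 = -6)
N = 21 (N = (-13 + 26) + (6 - 1*(-2)) = 13 + (6 + 2) = 13 + 8 = 21)
E(F) = 15 + F (E(F) = (F - 6) + 21 = (-6 + F) + 21 = 15 + F)
4349/E(-276) = 4349/(15 - 276) = 4349/(-261) = 4349*(-1/261) = -4349/261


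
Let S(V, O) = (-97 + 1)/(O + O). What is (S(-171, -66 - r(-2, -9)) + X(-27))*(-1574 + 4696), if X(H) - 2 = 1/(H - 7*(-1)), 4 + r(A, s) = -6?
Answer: 87639/10 ≈ 8763.9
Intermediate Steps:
r(A, s) = -10 (r(A, s) = -4 - 6 = -10)
X(H) = 2 + 1/(7 + H) (X(H) = 2 + 1/(H - 7*(-1)) = 2 + 1/(H + 7) = 2 + 1/(7 + H))
S(V, O) = -48/O (S(V, O) = -96*1/(2*O) = -48/O)
(S(-171, -66 - r(-2, -9)) + X(-27))*(-1574 + 4696) = (-48/(-66 - 1*(-10)) + (15 + 2*(-27))/(7 - 27))*(-1574 + 4696) = (-48/(-66 + 10) + (15 - 54)/(-20))*3122 = (-48/(-56) - 1/20*(-39))*3122 = (-48*(-1/56) + 39/20)*3122 = (6/7 + 39/20)*3122 = (393/140)*3122 = 87639/10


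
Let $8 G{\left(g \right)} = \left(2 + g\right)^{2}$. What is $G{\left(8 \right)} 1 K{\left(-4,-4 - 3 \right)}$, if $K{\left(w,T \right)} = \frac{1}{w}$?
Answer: $- \frac{25}{8} \approx -3.125$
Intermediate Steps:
$G{\left(g \right)} = \frac{\left(2 + g\right)^{2}}{8}$
$G{\left(8 \right)} 1 K{\left(-4,-4 - 3 \right)} = \frac{\frac{\left(2 + 8\right)^{2}}{8} \cdot 1}{-4} = \frac{10^{2}}{8} \cdot 1 \left(- \frac{1}{4}\right) = \frac{1}{8} \cdot 100 \cdot 1 \left(- \frac{1}{4}\right) = \frac{25}{2} \cdot 1 \left(- \frac{1}{4}\right) = \frac{25}{2} \left(- \frac{1}{4}\right) = - \frac{25}{8}$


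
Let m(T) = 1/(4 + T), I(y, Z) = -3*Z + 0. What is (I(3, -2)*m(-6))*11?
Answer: -33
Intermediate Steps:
I(y, Z) = -3*Z
(I(3, -2)*m(-6))*11 = ((-3*(-2))/(4 - 6))*11 = (6/(-2))*11 = (6*(-1/2))*11 = -3*11 = -33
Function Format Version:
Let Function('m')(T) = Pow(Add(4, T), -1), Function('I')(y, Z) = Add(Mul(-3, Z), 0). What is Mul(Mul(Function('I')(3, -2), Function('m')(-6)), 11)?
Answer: -33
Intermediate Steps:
Function('I')(y, Z) = Mul(-3, Z)
Mul(Mul(Function('I')(3, -2), Function('m')(-6)), 11) = Mul(Mul(Mul(-3, -2), Pow(Add(4, -6), -1)), 11) = Mul(Mul(6, Pow(-2, -1)), 11) = Mul(Mul(6, Rational(-1, 2)), 11) = Mul(-3, 11) = -33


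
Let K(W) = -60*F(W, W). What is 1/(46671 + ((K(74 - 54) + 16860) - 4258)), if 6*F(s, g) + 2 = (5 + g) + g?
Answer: 1/58843 ≈ 1.6994e-5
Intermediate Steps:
F(s, g) = ½ + g/3 (F(s, g) = -⅓ + ((5 + g) + g)/6 = -⅓ + (5 + 2*g)/6 = -⅓ + (⅚ + g/3) = ½ + g/3)
K(W) = -30 - 20*W (K(W) = -60*(½ + W/3) = -30 - 20*W)
1/(46671 + ((K(74 - 54) + 16860) - 4258)) = 1/(46671 + (((-30 - 20*(74 - 54)) + 16860) - 4258)) = 1/(46671 + (((-30 - 20*20) + 16860) - 4258)) = 1/(46671 + (((-30 - 400) + 16860) - 4258)) = 1/(46671 + ((-430 + 16860) - 4258)) = 1/(46671 + (16430 - 4258)) = 1/(46671 + 12172) = 1/58843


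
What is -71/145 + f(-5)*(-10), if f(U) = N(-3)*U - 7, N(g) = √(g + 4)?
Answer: 17329/145 ≈ 119.51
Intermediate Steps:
N(g) = √(4 + g)
f(U) = -7 + U (f(U) = √(4 - 3)*U - 7 = √1*U - 7 = 1*U - 7 = U - 7 = -7 + U)
-71/145 + f(-5)*(-10) = -71/145 + (-7 - 5)*(-10) = -71*1/145 - 12*(-10) = -71/145 + 120 = 17329/145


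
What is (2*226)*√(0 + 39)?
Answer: 452*√39 ≈ 2822.7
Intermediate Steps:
(2*226)*√(0 + 39) = 452*√39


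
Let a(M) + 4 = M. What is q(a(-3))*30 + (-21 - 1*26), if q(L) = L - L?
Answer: -47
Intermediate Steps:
a(M) = -4 + M
q(L) = 0
q(a(-3))*30 + (-21 - 1*26) = 0*30 + (-21 - 1*26) = 0 + (-21 - 26) = 0 - 47 = -47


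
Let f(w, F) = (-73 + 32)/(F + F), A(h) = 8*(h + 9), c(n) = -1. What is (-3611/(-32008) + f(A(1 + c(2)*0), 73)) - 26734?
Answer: -62466629217/2336584 ≈ -26734.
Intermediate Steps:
A(h) = 72 + 8*h (A(h) = 8*(9 + h) = 72 + 8*h)
f(w, F) = -41/(2*F) (f(w, F) = -41*1/(2*F) = -41/(2*F))
(-3611/(-32008) + f(A(1 + c(2)*0), 73)) - 26734 = (-3611/(-32008) - 41/2/73) - 26734 = (-3611*(-1/32008) - 41/2*1/73) - 26734 = (3611/32008 - 41/146) - 26734 = -392561/2336584 - 26734 = -62466629217/2336584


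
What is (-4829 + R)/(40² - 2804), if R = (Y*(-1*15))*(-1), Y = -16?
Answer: 5069/1204 ≈ 4.2101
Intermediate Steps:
R = -240 (R = -(-16)*15*(-1) = -16*(-15)*(-1) = 240*(-1) = -240)
(-4829 + R)/(40² - 2804) = (-4829 - 240)/(40² - 2804) = -5069/(1600 - 2804) = -5069/(-1204) = -5069*(-1/1204) = 5069/1204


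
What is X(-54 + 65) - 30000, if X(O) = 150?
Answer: -29850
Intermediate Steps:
X(-54 + 65) - 30000 = 150 - 30000 = -29850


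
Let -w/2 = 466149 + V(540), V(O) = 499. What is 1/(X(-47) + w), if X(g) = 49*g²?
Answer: -1/825055 ≈ -1.2120e-6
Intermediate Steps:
w = -933296 (w = -2*(466149 + 499) = -2*466648 = -933296)
1/(X(-47) + w) = 1/(49*(-47)² - 933296) = 1/(49*2209 - 933296) = 1/(108241 - 933296) = 1/(-825055) = -1/825055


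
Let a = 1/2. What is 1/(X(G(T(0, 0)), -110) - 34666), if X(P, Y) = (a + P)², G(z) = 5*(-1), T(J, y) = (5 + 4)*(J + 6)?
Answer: -4/138583 ≈ -2.8864e-5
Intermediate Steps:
T(J, y) = 54 + 9*J (T(J, y) = 9*(6 + J) = 54 + 9*J)
a = ½ ≈ 0.50000
G(z) = -5
X(P, Y) = (½ + P)²
1/(X(G(T(0, 0)), -110) - 34666) = 1/((1 + 2*(-5))²/4 - 34666) = 1/((1 - 10)²/4 - 34666) = 1/((¼)*(-9)² - 34666) = 1/((¼)*81 - 34666) = 1/(81/4 - 34666) = 1/(-138583/4) = -4/138583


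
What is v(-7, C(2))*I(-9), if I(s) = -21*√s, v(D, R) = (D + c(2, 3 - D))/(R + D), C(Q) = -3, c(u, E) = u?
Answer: -63*I/2 ≈ -31.5*I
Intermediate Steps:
v(D, R) = (2 + D)/(D + R) (v(D, R) = (D + 2)/(R + D) = (2 + D)/(D + R))
v(-7, C(2))*I(-9) = ((2 - 7)/(-7 - 3))*(-63*I) = (-5/(-10))*(-63*I) = (-⅒*(-5))*(-63*I) = (-63*I)/2 = -63*I/2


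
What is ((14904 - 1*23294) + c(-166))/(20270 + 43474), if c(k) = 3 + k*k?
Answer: 19169/63744 ≈ 0.30072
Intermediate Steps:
c(k) = 3 + k²
((14904 - 1*23294) + c(-166))/(20270 + 43474) = ((14904 - 1*23294) + (3 + (-166)²))/(20270 + 43474) = ((14904 - 23294) + (3 + 27556))/63744 = (-8390 + 27559)*(1/63744) = 19169*(1/63744) = 19169/63744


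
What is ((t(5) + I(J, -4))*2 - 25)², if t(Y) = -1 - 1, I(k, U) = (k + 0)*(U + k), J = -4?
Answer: 1225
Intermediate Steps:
I(k, U) = k*(U + k)
t(Y) = -2
((t(5) + I(J, -4))*2 - 25)² = ((-2 - 4*(-4 - 4))*2 - 25)² = ((-2 - 4*(-8))*2 - 25)² = ((-2 + 32)*2 - 25)² = (30*2 - 25)² = (60 - 25)² = 35² = 1225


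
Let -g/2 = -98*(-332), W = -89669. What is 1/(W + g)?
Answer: -1/154741 ≈ -6.4624e-6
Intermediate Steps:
g = -65072 (g = -(-196)*(-332) = -2*32536 = -65072)
1/(W + g) = 1/(-89669 - 65072) = 1/(-154741) = -1/154741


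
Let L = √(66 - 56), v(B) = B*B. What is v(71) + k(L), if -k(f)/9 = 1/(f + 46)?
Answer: 589774/117 + √10/234 ≈ 5040.8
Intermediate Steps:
v(B) = B²
L = √10 ≈ 3.1623
k(f) = -9/(46 + f) (k(f) = -9/(f + 46) = -9/(46 + f))
v(71) + k(L) = 71² - 9/(46 + √10) = 5041 - 9/(46 + √10)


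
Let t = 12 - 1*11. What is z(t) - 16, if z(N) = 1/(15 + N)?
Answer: -255/16 ≈ -15.938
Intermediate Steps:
t = 1 (t = 12 - 11 = 1)
z(t) - 16 = 1/(15 + 1) - 16 = 1/16 - 16 = -255/16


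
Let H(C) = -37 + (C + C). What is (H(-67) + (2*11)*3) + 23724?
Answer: 23619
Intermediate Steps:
H(C) = -37 + 2*C
(H(-67) + (2*11)*3) + 23724 = ((-37 + 2*(-67)) + (2*11)*3) + 23724 = ((-37 - 134) + 22*3) + 23724 = (-171 + 66) + 23724 = -105 + 23724 = 23619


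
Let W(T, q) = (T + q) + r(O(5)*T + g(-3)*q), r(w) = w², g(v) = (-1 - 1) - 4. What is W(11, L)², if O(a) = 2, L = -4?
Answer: 4507129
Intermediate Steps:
g(v) = -6 (g(v) = -2 - 4 = -6)
W(T, q) = T + q + (-6*q + 2*T)² (W(T, q) = (T + q) + (2*T - 6*q)² = (T + q) + (-6*q + 2*T)² = T + q + (-6*q + 2*T)²)
W(11, L)² = (11 - 4 + 4*(11 - 3*(-4))²)² = (11 - 4 + 4*(11 + 12)²)² = (11 - 4 + 4*23²)² = (11 - 4 + 4*529)² = (11 - 4 + 2116)² = 2123² = 4507129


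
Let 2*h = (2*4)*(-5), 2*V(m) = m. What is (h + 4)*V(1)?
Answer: -8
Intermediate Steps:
V(m) = m/2
h = -20 (h = ((2*4)*(-5))/2 = (8*(-5))/2 = (½)*(-40) = -20)
(h + 4)*V(1) = (-20 + 4)*((½)*1) = -16*½ = -8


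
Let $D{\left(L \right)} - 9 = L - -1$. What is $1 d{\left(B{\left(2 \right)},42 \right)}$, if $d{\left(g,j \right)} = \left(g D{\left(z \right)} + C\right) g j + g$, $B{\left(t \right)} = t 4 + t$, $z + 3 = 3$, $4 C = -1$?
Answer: $41905$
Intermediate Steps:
$C = - \frac{1}{4}$ ($C = \frac{1}{4} \left(-1\right) = - \frac{1}{4} \approx -0.25$)
$z = 0$ ($z = -3 + 3 = 0$)
$D{\left(L \right)} = 10 + L$ ($D{\left(L \right)} = 9 + \left(L - -1\right) = 9 + \left(L + 1\right) = 9 + \left(1 + L\right) = 10 + L$)
$B{\left(t \right)} = 5 t$ ($B{\left(t \right)} = 4 t + t = 5 t$)
$d{\left(g,j \right)} = g + g j \left(- \frac{1}{4} + 10 g\right)$ ($d{\left(g,j \right)} = \left(g \left(10 + 0\right) - \frac{1}{4}\right) g j + g = \left(g 10 - \frac{1}{4}\right) g j + g = \left(10 g - \frac{1}{4}\right) g j + g = \left(- \frac{1}{4} + 10 g\right) g j + g = g \left(- \frac{1}{4} + 10 g\right) j + g = g j \left(- \frac{1}{4} + 10 g\right) + g = g + g j \left(- \frac{1}{4} + 10 g\right)$)
$1 d{\left(B{\left(2 \right)},42 \right)} = 1 \frac{5 \cdot 2 \left(4 - 42 + 40 \cdot 5 \cdot 2 \cdot 42\right)}{4} = 1 \cdot \frac{1}{4} \cdot 10 \left(4 - 42 + 40 \cdot 10 \cdot 42\right) = 1 \cdot \frac{1}{4} \cdot 10 \left(4 - 42 + 16800\right) = 1 \cdot \frac{1}{4} \cdot 10 \cdot 16762 = 1 \cdot 41905 = 41905$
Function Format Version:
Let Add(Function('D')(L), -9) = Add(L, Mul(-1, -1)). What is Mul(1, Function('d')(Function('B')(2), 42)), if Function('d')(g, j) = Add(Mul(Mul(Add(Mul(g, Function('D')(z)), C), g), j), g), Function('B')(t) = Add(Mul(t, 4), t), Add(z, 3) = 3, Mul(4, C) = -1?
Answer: 41905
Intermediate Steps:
C = Rational(-1, 4) (C = Mul(Rational(1, 4), -1) = Rational(-1, 4) ≈ -0.25000)
z = 0 (z = Add(-3, 3) = 0)
Function('D')(L) = Add(10, L) (Function('D')(L) = Add(9, Add(L, Mul(-1, -1))) = Add(9, Add(L, 1)) = Add(9, Add(1, L)) = Add(10, L))
Function('B')(t) = Mul(5, t) (Function('B')(t) = Add(Mul(4, t), t) = Mul(5, t))
Function('d')(g, j) = Add(g, Mul(g, j, Add(Rational(-1, 4), Mul(10, g)))) (Function('d')(g, j) = Add(Mul(Mul(Add(Mul(g, Add(10, 0)), Rational(-1, 4)), g), j), g) = Add(Mul(Mul(Add(Mul(g, 10), Rational(-1, 4)), g), j), g) = Add(Mul(Mul(Add(Mul(10, g), Rational(-1, 4)), g), j), g) = Add(Mul(Mul(Add(Rational(-1, 4), Mul(10, g)), g), j), g) = Add(Mul(Mul(g, Add(Rational(-1, 4), Mul(10, g))), j), g) = Add(Mul(g, j, Add(Rational(-1, 4), Mul(10, g))), g) = Add(g, Mul(g, j, Add(Rational(-1, 4), Mul(10, g)))))
Mul(1, Function('d')(Function('B')(2), 42)) = Mul(1, Mul(Rational(1, 4), Mul(5, 2), Add(4, Mul(-1, 42), Mul(40, Mul(5, 2), 42)))) = Mul(1, Mul(Rational(1, 4), 10, Add(4, -42, Mul(40, 10, 42)))) = Mul(1, Mul(Rational(1, 4), 10, Add(4, -42, 16800))) = Mul(1, Mul(Rational(1, 4), 10, 16762)) = Mul(1, 41905) = 41905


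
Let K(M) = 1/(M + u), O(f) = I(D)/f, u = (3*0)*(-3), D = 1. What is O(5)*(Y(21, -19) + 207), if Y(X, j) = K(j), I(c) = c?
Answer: 3932/95 ≈ 41.389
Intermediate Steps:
u = 0 (u = 0*(-3) = 0)
O(f) = 1/f
K(M) = 1/M (K(M) = 1/(M + 0) = 1/M)
Y(X, j) = 1/j
O(5)*(Y(21, -19) + 207) = (1/(-19) + 207)/5 = (-1/19 + 207)/5 = (⅕)*(3932/19) = 3932/95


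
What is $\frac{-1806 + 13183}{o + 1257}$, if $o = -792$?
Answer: $\frac{367}{15} \approx 24.467$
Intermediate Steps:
$\frac{-1806 + 13183}{o + 1257} = \frac{-1806 + 13183}{-792 + 1257} = \frac{11377}{465} = 11377 \cdot \frac{1}{465} = \frac{367}{15}$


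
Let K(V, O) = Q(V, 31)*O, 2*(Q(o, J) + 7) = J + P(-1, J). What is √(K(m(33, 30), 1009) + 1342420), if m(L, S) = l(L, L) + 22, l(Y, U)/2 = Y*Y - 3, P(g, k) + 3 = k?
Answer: √5460490/2 ≈ 1168.4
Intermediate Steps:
P(g, k) = -3 + k
l(Y, U) = -6 + 2*Y² (l(Y, U) = 2*(Y*Y - 3) = 2*(Y² - 3) = 2*(-3 + Y²) = -6 + 2*Y²)
m(L, S) = 16 + 2*L² (m(L, S) = (-6 + 2*L²) + 22 = 16 + 2*L²)
Q(o, J) = -17/2 + J (Q(o, J) = -7 + (J + (-3 + J))/2 = -7 + (-3 + 2*J)/2 = -7 + (-3/2 + J) = -17/2 + J)
K(V, O) = 45*O/2 (K(V, O) = (-17/2 + 31)*O = 45*O/2)
√(K(m(33, 30), 1009) + 1342420) = √((45/2)*1009 + 1342420) = √(45405/2 + 1342420) = √(2730245/2) = √5460490/2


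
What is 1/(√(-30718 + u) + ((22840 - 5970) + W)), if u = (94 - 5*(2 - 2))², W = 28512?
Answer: 22691/1029773903 - I*√21882/2059547806 ≈ 2.2035e-5 - 7.1824e-8*I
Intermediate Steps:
u = 8836 (u = (94 - 5*0)² = (94 + 0)² = 94² = 8836)
1/(√(-30718 + u) + ((22840 - 5970) + W)) = 1/(√(-30718 + 8836) + ((22840 - 5970) + 28512)) = 1/(√(-21882) + (16870 + 28512)) = 1/(I*√21882 + 45382) = 1/(45382 + I*√21882)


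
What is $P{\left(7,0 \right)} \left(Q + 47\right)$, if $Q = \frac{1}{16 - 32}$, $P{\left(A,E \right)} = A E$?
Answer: $0$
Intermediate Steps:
$Q = - \frac{1}{16}$ ($Q = \frac{1}{-16} = - \frac{1}{16} \approx -0.0625$)
$P{\left(7,0 \right)} \left(Q + 47\right) = 7 \cdot 0 \left(- \frac{1}{16} + 47\right) = 0 \cdot \frac{751}{16} = 0$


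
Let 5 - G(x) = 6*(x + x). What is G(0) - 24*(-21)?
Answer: 509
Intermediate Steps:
G(x) = 5 - 12*x (G(x) = 5 - 6*(x + x) = 5 - 6*2*x = 5 - 12*x)
G(0) - 24*(-21) = (5 - 12*0) - 24*(-21) = (5 + 0) + 504 = 5 + 504 = 509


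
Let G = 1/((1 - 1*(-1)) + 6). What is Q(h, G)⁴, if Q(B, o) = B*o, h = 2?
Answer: 1/256 ≈ 0.0039063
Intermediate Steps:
G = ⅛ (G = 1/((1 + 1) + 6) = 1/(2 + 6) = 1/8 = ⅛ ≈ 0.12500)
Q(h, G)⁴ = (2*(⅛))⁴ = (¼)⁴ = 1/256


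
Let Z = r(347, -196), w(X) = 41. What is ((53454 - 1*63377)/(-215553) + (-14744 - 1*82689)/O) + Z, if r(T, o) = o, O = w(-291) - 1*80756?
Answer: -1129425242342/5799453465 ≈ -194.75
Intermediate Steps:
O = -80715 (O = 41 - 1*80756 = 41 - 80756 = -80715)
Z = -196
((53454 - 1*63377)/(-215553) + (-14744 - 1*82689)/O) + Z = ((53454 - 1*63377)/(-215553) + (-14744 - 1*82689)/(-80715)) - 196 = ((53454 - 63377)*(-1/215553) + (-14744 - 82689)*(-1/80715)) - 196 = (-9923*(-1/215553) - 97433*(-1/80715)) - 196 = (9923/215553 + 97433/80715) - 196 = 7267636798/5799453465 - 196 = -1129425242342/5799453465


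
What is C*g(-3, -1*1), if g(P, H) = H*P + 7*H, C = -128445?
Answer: 513780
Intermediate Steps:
g(P, H) = 7*H + H*P
C*g(-3, -1*1) = -128445*(-1*1)*(7 - 3) = -(-128445)*4 = -128445*(-4) = 513780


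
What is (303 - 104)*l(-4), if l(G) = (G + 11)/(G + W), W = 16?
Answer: 1393/12 ≈ 116.08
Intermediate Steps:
l(G) = (11 + G)/(16 + G) (l(G) = (G + 11)/(G + 16) = (11 + G)/(16 + G))
(303 - 104)*l(-4) = (303 - 104)*((11 - 4)/(16 - 4)) = 199*(7/12) = 1393/12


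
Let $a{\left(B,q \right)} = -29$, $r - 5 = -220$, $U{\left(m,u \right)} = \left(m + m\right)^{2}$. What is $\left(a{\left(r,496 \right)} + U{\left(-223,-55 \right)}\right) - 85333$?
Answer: $113554$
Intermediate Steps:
$U{\left(m,u \right)} = 4 m^{2}$ ($U{\left(m,u \right)} = \left(2 m\right)^{2} = 4 m^{2}$)
$r = -215$ ($r = 5 - 220 = -215$)
$\left(a{\left(r,496 \right)} + U{\left(-223,-55 \right)}\right) - 85333 = \left(-29 + 4 \left(-223\right)^{2}\right) - 85333 = \left(-29 + 4 \cdot 49729\right) - 85333 = \left(-29 + 198916\right) - 85333 = 198887 - 85333 = 113554$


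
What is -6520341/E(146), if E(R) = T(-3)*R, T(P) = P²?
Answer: -2173447/438 ≈ -4962.2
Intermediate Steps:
E(R) = 9*R (E(R) = (-3)²*R = 9*R)
-6520341/E(146) = -6520341/(9*146) = -6520341/1314 = -6520341*1/1314 = -2173447/438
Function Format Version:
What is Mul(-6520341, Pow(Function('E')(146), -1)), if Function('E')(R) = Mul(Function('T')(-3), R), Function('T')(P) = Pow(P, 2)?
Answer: Rational(-2173447, 438) ≈ -4962.2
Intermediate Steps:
Function('E')(R) = Mul(9, R) (Function('E')(R) = Mul(Pow(-3, 2), R) = Mul(9, R))
Mul(-6520341, Pow(Function('E')(146), -1)) = Mul(-6520341, Pow(Mul(9, 146), -1)) = Mul(-6520341, Pow(1314, -1)) = Mul(-6520341, Rational(1, 1314)) = Rational(-2173447, 438)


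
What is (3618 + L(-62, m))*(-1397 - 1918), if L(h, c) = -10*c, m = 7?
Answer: -11761620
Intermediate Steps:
(3618 + L(-62, m))*(-1397 - 1918) = (3618 - 10*7)*(-1397 - 1918) = (3618 - 70)*(-3315) = 3548*(-3315) = -11761620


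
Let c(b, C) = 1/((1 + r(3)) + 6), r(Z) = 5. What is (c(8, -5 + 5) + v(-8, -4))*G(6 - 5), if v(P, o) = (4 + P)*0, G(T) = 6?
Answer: ½ ≈ 0.50000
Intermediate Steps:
v(P, o) = 0
c(b, C) = 1/12 (c(b, C) = 1/((1 + 5) + 6) = 1/(6 + 6) = 1/12)
(c(8, -5 + 5) + v(-8, -4))*G(6 - 5) = (1/12 + 0)*6 = (1/12)*6 = ½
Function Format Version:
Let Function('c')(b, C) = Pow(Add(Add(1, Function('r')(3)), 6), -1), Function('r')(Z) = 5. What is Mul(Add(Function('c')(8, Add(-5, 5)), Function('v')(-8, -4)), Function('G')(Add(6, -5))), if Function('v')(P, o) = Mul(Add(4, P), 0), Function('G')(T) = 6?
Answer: Rational(1, 2) ≈ 0.50000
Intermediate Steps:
Function('v')(P, o) = 0
Function('c')(b, C) = Rational(1, 12) (Function('c')(b, C) = Pow(Add(Add(1, 5), 6), -1) = Pow(Add(6, 6), -1) = Pow(12, -1) = Rational(1, 12))
Mul(Add(Function('c')(8, Add(-5, 5)), Function('v')(-8, -4)), Function('G')(Add(6, -5))) = Mul(Add(Rational(1, 12), 0), 6) = Mul(Rational(1, 12), 6) = Rational(1, 2)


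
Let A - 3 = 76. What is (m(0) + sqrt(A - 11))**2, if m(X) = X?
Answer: 68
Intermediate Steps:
A = 79 (A = 3 + 76 = 79)
(m(0) + sqrt(A - 11))**2 = (0 + sqrt(79 - 11))**2 = (0 + sqrt(68))**2 = (0 + 2*sqrt(17))**2 = (2*sqrt(17))**2 = 68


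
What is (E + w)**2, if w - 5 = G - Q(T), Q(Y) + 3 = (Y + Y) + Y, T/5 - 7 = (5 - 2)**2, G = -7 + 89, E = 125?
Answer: 625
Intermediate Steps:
G = 82
T = 80 (T = 35 + 5*(5 - 2)**2 = 35 + 5*3**2 = 35 + 5*9 = 35 + 45 = 80)
Q(Y) = -3 + 3*Y (Q(Y) = -3 + ((Y + Y) + Y) = -3 + (2*Y + Y) = -3 + 3*Y)
w = -150 (w = 5 + (82 - (-3 + 3*80)) = 5 + (82 - (-3 + 240)) = 5 + (82 - 1*237) = 5 + (82 - 237) = 5 - 155 = -150)
(E + w)**2 = (125 - 150)**2 = (-25)**2 = 625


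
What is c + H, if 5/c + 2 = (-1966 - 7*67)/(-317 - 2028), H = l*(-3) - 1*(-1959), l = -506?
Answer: 1565782/451 ≈ 3471.8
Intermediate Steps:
H = 3477 (H = -506*(-3) - 1*(-1959) = 1518 + 1959 = 3477)
c = -2345/451 (c = 5/(-2 + (-1966 - 7*67)/(-317 - 2028)) = 5/(-2 + (-1966 - 469)/(-2345)) = 5/(-2 - 2435*(-1/2345)) = 5/(-2 + 487/469) = 5/(-451/469) = 5*(-469/451) = -2345/451 ≈ -5.1996)
c + H = -2345/451 + 3477 = 1565782/451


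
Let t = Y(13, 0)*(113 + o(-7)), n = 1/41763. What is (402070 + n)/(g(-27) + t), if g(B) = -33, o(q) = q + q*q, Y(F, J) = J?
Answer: -16791649411/1378179 ≈ -12184.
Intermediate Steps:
n = 1/41763 ≈ 2.3945e-5
o(q) = q + q²
t = 0 (t = 0*(113 - 7*(1 - 7)) = 0*(113 - 7*(-6)) = 0*(113 + 42) = 0*155 = 0)
(402070 + n)/(g(-27) + t) = (402070 + 1/41763)/(-33 + 0) = (16791649411/41763)/(-33) = (16791649411/41763)*(-1/33) = -16791649411/1378179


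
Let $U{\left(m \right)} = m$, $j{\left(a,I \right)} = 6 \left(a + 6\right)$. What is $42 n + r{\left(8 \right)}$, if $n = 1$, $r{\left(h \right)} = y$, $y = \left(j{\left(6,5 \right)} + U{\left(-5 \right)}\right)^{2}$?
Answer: $4531$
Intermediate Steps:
$j{\left(a,I \right)} = 36 + 6 a$ ($j{\left(a,I \right)} = 6 \left(6 + a\right) = 36 + 6 a$)
$y = 4489$ ($y = \left(\left(36 + 6 \cdot 6\right) - 5\right)^{2} = \left(\left(36 + 36\right) - 5\right)^{2} = \left(72 - 5\right)^{2} = 67^{2} = 4489$)
$r{\left(h \right)} = 4489$
$42 n + r{\left(8 \right)} = 42 \cdot 1 + 4489 = 42 + 4489 = 4531$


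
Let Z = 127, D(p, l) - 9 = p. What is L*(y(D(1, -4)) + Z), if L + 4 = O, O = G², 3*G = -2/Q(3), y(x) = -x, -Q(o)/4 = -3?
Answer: -16835/36 ≈ -467.64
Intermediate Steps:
Q(o) = 12 (Q(o) = -4*(-3) = 12)
D(p, l) = 9 + p
G = -1/18 (G = (-2/12)/3 = ((1/12)*(-2))/3 = (⅓)*(-⅙) = -1/18 ≈ -0.055556)
O = 1/324 (O = (-1/18)² = 1/324 ≈ 0.0030864)
L = -1295/324 (L = -4 + 1/324 = -1295/324 ≈ -3.9969)
L*(y(D(1, -4)) + Z) = -1295*(-(9 + 1) + 127)/324 = -1295*(-1*10 + 127)/324 = -1295*(-10 + 127)/324 = -1295/324*117 = -16835/36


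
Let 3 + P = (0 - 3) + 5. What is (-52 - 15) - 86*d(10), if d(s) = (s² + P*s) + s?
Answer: -8667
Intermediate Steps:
P = -1 (P = -3 + ((0 - 3) + 5) = -3 + (-3 + 5) = -3 + 2 = -1)
d(s) = s² (d(s) = (s² - s) + s = s²)
(-52 - 15) - 86*d(10) = (-52 - 15) - 86*10² = -67 - 86*100 = -67 - 8600 = -8667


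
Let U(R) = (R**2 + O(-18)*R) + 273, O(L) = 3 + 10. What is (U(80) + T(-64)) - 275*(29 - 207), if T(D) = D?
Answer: 56599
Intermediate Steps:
O(L) = 13
U(R) = 273 + R**2 + 13*R (U(R) = (R**2 + 13*R) + 273 = 273 + R**2 + 13*R)
(U(80) + T(-64)) - 275*(29 - 207) = ((273 + 80**2 + 13*80) - 64) - 275*(29 - 207) = ((273 + 6400 + 1040) - 64) - 275*(-178) = (7713 - 64) + 48950 = 7649 + 48950 = 56599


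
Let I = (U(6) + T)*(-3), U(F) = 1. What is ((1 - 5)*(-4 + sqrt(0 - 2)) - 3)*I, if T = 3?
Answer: -156 + 48*I*sqrt(2) ≈ -156.0 + 67.882*I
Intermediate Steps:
I = -12 (I = (1 + 3)*(-3) = 4*(-3) = -12)
((1 - 5)*(-4 + sqrt(0 - 2)) - 3)*I = ((1 - 5)*(-4 + sqrt(0 - 2)) - 3)*(-12) = (-4*(-4 + sqrt(-2)) - 3)*(-12) = (-4*(-4 + I*sqrt(2)) - 3)*(-12) = ((16 - 4*I*sqrt(2)) - 3)*(-12) = (13 - 4*I*sqrt(2))*(-12) = -156 + 48*I*sqrt(2)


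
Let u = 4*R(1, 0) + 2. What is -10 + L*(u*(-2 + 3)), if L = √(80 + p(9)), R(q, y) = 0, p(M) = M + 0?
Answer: -10 + 2*√89 ≈ 8.8680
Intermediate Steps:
p(M) = M
u = 2 (u = 4*0 + 2 = 0 + 2 = 2)
L = √89 (L = √(80 + 9) = √89 ≈ 9.4340)
-10 + L*(u*(-2 + 3)) = -10 + √89*(2*(-2 + 3)) = -10 + √89*(2*1) = -10 + √89*2 = -10 + 2*√89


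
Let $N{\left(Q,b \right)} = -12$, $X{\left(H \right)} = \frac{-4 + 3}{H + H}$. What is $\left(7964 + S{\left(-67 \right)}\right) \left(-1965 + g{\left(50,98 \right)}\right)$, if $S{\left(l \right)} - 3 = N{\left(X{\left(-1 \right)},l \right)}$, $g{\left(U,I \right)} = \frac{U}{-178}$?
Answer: $- \frac{1391409050}{89} \approx -1.5634 \cdot 10^{7}$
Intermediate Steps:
$X{\left(H \right)} = - \frac{1}{2 H}$
$g{\left(U,I \right)} = - \frac{U}{178}$ ($g{\left(U,I \right)} = U \left(- \frac{1}{178}\right) = - \frac{U}{178}$)
$S{\left(l \right)} = -9$ ($S{\left(l \right)} = 3 - 12 = -9$)
$\left(7964 + S{\left(-67 \right)}\right) \left(-1965 + g{\left(50,98 \right)}\right) = \left(7964 - 9\right) \left(-1965 - \frac{25}{89}\right) = 7955 \left(-1965 - \frac{25}{89}\right) = 7955 \left(- \frac{174910}{89}\right) = - \frac{1391409050}{89}$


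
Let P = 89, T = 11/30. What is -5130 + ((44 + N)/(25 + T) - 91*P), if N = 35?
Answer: -10064899/761 ≈ -13226.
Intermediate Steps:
T = 11/30 (T = 11*(1/30) = 11/30 ≈ 0.36667)
-5130 + ((44 + N)/(25 + T) - 91*P) = -5130 + ((44 + 35)/(25 + 11/30) - 91*89) = -5130 + (79/(761/30) - 8099) = -5130 + (79*(30/761) - 8099) = -5130 + (2370/761 - 8099) = -5130 - 6160969/761 = -10064899/761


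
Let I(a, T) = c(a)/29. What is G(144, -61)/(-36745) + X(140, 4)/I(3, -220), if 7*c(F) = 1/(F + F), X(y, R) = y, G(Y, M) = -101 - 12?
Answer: 6265757513/36745 ≈ 1.7052e+5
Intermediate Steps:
G(Y, M) = -113
c(F) = 1/(14*F) (c(F) = 1/(7*(F + F)) = 1/(7*((2*F))) = (1/(2*F))/7 = 1/(14*F))
I(a, T) = 1/(406*a) (I(a, T) = (1/(14*a))/29 = (1/(14*a))*(1/29) = 1/(406*a))
G(144, -61)/(-36745) + X(140, 4)/I(3, -220) = -113/(-36745) + 140/(((1/406)/3)) = -113*(-1/36745) + 140/(((1/406)*(⅓))) = 113/36745 + 140/(1/1218) = 113/36745 + 140*1218 = 113/36745 + 170520 = 6265757513/36745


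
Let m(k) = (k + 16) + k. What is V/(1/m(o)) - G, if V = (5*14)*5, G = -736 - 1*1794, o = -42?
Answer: -21270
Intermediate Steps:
G = -2530 (G = -736 - 1794 = -2530)
V = 350 (V = 70*5 = 350)
m(k) = 16 + 2*k (m(k) = (16 + k) + k = 16 + 2*k)
V/(1/m(o)) - G = 350/(1/(16 + 2*(-42))) - 1*(-2530) = 350/(1/(16 - 84)) + 2530 = 350/(1/(-68)) + 2530 = 350/(-1/68) + 2530 = 350*(-68) + 2530 = -23800 + 2530 = -21270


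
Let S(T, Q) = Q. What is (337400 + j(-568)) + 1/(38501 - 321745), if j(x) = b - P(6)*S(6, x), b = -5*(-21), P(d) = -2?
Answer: 95274501035/283244 ≈ 3.3637e+5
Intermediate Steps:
b = 105
j(x) = 105 + 2*x (j(x) = 105 - (-2)*x = 105 + 2*x)
(337400 + j(-568)) + 1/(38501 - 321745) = (337400 + (105 + 2*(-568))) + 1/(38501 - 321745) = (337400 + (105 - 1136)) + 1/(-283244) = (337400 - 1031) - 1/283244 = 336369 - 1/283244 = 95274501035/283244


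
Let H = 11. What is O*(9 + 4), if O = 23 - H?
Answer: 156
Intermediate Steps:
O = 12 (O = 23 - 1*11 = 23 - 11 = 12)
O*(9 + 4) = 12*(9 + 4) = 12*13 = 156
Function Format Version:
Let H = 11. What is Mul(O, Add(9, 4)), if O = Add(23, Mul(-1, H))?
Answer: 156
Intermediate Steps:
O = 12 (O = Add(23, Mul(-1, 11)) = Add(23, -11) = 12)
Mul(O, Add(9, 4)) = Mul(12, Add(9, 4)) = Mul(12, 13) = 156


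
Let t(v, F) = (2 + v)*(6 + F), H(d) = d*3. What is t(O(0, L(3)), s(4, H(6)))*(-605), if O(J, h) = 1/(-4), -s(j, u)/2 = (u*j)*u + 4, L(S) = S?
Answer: 5492795/2 ≈ 2.7464e+6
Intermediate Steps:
H(d) = 3*d
s(j, u) = -8 - 2*j*u² (s(j, u) = -2*((u*j)*u + 4) = -2*((j*u)*u + 4) = -2*(j*u² + 4) = -2*(4 + j*u²) = -8 - 2*j*u²)
O(J, h) = -¼
t(O(0, L(3)), s(4, H(6)))*(-605) = (12 + 2*(-8 - 2*4*(3*6)²) + 6*(-¼) + (-8 - 2*4*(3*6)²)*(-¼))*(-605) = (12 + 2*(-8 - 2*4*18²) - 3/2 + (-8 - 2*4*18²)*(-¼))*(-605) = (12 + 2*(-8 - 2*4*324) - 3/2 + (-8 - 2*4*324)*(-¼))*(-605) = (12 + 2*(-8 - 2592) - 3/2 + (-8 - 2592)*(-¼))*(-605) = (12 + 2*(-2600) - 3/2 - 2600*(-¼))*(-605) = (12 - 5200 - 3/2 + 650)*(-605) = -9079/2*(-605) = 5492795/2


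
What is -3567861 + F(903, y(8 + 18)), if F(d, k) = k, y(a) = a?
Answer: -3567835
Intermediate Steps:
-3567861 + F(903, y(8 + 18)) = -3567861 + (8 + 18) = -3567861 + 26 = -3567835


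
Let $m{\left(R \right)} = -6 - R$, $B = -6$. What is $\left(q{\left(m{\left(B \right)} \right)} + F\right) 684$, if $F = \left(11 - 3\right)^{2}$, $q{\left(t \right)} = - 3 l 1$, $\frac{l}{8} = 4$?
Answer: $-21888$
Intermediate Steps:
$l = 32$ ($l = 8 \cdot 4 = 32$)
$q{\left(t \right)} = -96$ ($q{\left(t \right)} = \left(-3\right) 32 \cdot 1 = \left(-96\right) 1 = -96$)
$F = 64$ ($F = 8^{2} = 64$)
$\left(q{\left(m{\left(B \right)} \right)} + F\right) 684 = \left(-96 + 64\right) 684 = \left(-32\right) 684 = -21888$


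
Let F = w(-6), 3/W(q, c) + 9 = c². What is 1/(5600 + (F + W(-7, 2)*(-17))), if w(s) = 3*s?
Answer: 5/27961 ≈ 0.00017882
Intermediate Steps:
W(q, c) = 3/(-9 + c²)
F = -18 (F = 3*(-6) = -18)
1/(5600 + (F + W(-7, 2)*(-17))) = 1/(5600 + (-18 + (3/(-9 + 2²))*(-17))) = 1/(5600 + (-18 + (3/(-9 + 4))*(-17))) = 1/(5600 + (-18 + (3/(-5))*(-17))) = 1/(5600 + (-18 + (3*(-⅕))*(-17))) = 1/(5600 + (-18 - ⅗*(-17))) = 1/(5600 + (-18 + 51/5)) = 1/(5600 - 39/5) = 1/(27961/5) = 5/27961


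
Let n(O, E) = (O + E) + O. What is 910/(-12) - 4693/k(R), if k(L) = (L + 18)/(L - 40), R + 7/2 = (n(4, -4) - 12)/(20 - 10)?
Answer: 12411659/822 ≈ 15099.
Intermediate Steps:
n(O, E) = E + 2*O (n(O, E) = (E + O) + O = E + 2*O)
R = -43/10 (R = -7/2 + ((-4 + 2*4) - 12)/(20 - 10) = -7/2 + ((-4 + 8) - 12)/10 = -7/2 + (4 - 12)*(⅒) = -7/2 - 8*⅒ = -7/2 - ⅘ = -43/10 ≈ -4.3000)
k(L) = (18 + L)/(-40 + L)
910/(-12) - 4693/k(R) = 910/(-12) - 4693*(-40 - 43/10)/(18 - 43/10) = 910*(-1/12) - 4693/((137/10)/(-443/10)) = -455/6 - 4693/((-10/443*137/10)) = -455/6 - 4693/(-137/443) = -455/6 - 4693*(-443/137) = -455/6 + 2078999/137 = 12411659/822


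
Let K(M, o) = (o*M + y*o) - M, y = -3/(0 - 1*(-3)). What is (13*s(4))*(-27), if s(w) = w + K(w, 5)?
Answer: -5265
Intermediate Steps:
y = -1 (y = -3/(0 + 3) = -3/3 = -3*1/3 = -1)
K(M, o) = -M - o + M*o (K(M, o) = (o*M - o) - M = (M*o - o) - M = (-o + M*o) - M = -M - o + M*o)
s(w) = -5 + 5*w (s(w) = w + (-w - 1*5 + w*5) = w + (-w - 5 + 5*w) = w + (-5 + 4*w) = -5 + 5*w)
(13*s(4))*(-27) = (13*(-5 + 5*4))*(-27) = (13*(-5 + 20))*(-27) = (13*15)*(-27) = 195*(-27) = -5265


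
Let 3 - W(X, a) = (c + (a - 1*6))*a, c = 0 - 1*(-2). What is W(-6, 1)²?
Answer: 36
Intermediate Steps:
c = 2 (c = 0 + 2 = 2)
W(X, a) = 3 - a*(-4 + a) (W(X, a) = 3 - (2 + (a - 1*6))*a = 3 - (2 + (a - 6))*a = 3 - (2 + (-6 + a))*a = 3 - (-4 + a)*a = 3 - a*(-4 + a))
W(-6, 1)² = (3 - 1*1² + 4*1)² = (3 - 1*1 + 4)² = (3 - 1 + 4)² = 6² = 36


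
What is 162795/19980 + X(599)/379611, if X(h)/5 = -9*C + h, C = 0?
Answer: 458211947/56182428 ≈ 8.1558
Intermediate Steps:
X(h) = 5*h (X(h) = 5*(-9*0 + h) = 5*(0 + h) = 5*h)
162795/19980 + X(599)/379611 = 162795/19980 + (5*599)/379611 = 162795*(1/19980) + 2995*(1/379611) = 10853/1332 + 2995/379611 = 458211947/56182428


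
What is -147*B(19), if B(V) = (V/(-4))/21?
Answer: 133/4 ≈ 33.250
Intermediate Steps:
B(V) = -V/84 (B(V) = -V/4*(1/21) = -V/84)
-147*B(19) = -(-7)*19/4 = -147*(-19/84) = 133/4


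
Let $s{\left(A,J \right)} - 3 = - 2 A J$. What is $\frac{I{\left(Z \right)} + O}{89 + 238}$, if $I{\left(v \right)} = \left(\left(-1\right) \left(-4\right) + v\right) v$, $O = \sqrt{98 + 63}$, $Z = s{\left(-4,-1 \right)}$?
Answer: $\frac{5}{327} + \frac{\sqrt{161}}{327} \approx 0.054093$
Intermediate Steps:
$s{\left(A,J \right)} = 3 - 2 A J$ ($s{\left(A,J \right)} = 3 + - 2 A J = 3 - 2 A J$)
$Z = -5$ ($Z = 3 - \left(-8\right) \left(-1\right) = 3 - 8 = -5$)
$O = \sqrt{161} \approx 12.689$
$I{\left(v \right)} = v \left(4 + v\right)$ ($I{\left(v \right)} = \left(4 + v\right) v = v \left(4 + v\right)$)
$\frac{I{\left(Z \right)} + O}{89 + 238} = \frac{- 5 \left(4 - 5\right) + \sqrt{161}}{89 + 238} = \frac{\left(-5\right) \left(-1\right) + \sqrt{161}}{327} = \left(5 + \sqrt{161}\right) \frac{1}{327} = \frac{5}{327} + \frac{\sqrt{161}}{327}$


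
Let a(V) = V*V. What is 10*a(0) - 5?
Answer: -5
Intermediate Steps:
a(V) = V**2
10*a(0) - 5 = 10*0**2 - 5 = 10*0 - 5 = 0 - 5 = -5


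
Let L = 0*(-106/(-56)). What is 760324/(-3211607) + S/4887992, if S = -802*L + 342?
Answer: -1857679629907/7849154661572 ≈ -0.23667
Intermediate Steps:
L = 0 (L = 0*(-106*(-1/56)) = 0*(53/28) = 0)
S = 342 (S = -802*0 + 342 = 0 + 342 = 342)
760324/(-3211607) + S/4887992 = 760324/(-3211607) + 342/4887992 = 760324*(-1/3211607) + 342*(1/4887992) = -760324/3211607 + 171/2443996 = -1857679629907/7849154661572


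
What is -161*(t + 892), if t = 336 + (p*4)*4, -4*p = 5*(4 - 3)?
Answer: -194488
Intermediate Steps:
p = -5/4 (p = -5*(4 - 3)/4 = -5/4 ≈ -1.2500)
t = 316 (t = 336 - 5/4*4*4 = 336 - 5*4 = 336 - 20 = 316)
-161*(t + 892) = -161*(316 + 892) = -161*1208 = -194488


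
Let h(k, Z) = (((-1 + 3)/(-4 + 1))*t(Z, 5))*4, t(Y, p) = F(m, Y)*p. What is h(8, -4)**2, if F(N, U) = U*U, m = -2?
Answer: 409600/9 ≈ 45511.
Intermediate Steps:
F(N, U) = U**2
t(Y, p) = p*Y**2 (t(Y, p) = Y**2*p = p*Y**2)
h(k, Z) = -40*Z**2/3 (h(k, Z) = (((-1 + 3)/(-4 + 1))*(5*Z**2))*4 = ((2/(-3))*(5*Z**2))*4 = ((2*(-1/3))*(5*Z**2))*4 = -10*Z**2/3*4 = -40*Z**2/3)
h(8, -4)**2 = (-40/3*(-4)**2)**2 = (-40/3*16)**2 = (-640/3)**2 = 409600/9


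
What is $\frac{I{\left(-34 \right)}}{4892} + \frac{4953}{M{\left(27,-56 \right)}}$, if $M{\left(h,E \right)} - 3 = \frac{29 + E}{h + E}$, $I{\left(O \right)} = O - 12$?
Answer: $\frac{29277790}{23237} \approx 1260.0$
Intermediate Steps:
$I{\left(O \right)} = -12 + O$ ($I{\left(O \right)} = O - 12 = -12 + O$)
$M{\left(h,E \right)} = 3 + \frac{29 + E}{E + h}$ ($M{\left(h,E \right)} = 3 + \frac{29 + E}{h + E} = 3 + \frac{29 + E}{E + h}$)
$\frac{I{\left(-34 \right)}}{4892} + \frac{4953}{M{\left(27,-56 \right)}} = \frac{-12 - 34}{4892} + \frac{4953}{\frac{1}{-56 + 27} \left(29 + 3 \cdot 27 + 4 \left(-56\right)\right)} = \left(-46\right) \frac{1}{4892} + \frac{4953}{\frac{1}{-29} \left(29 + 81 - 224\right)} = - \frac{23}{2446} + \frac{4953}{\left(- \frac{1}{29}\right) \left(-114\right)} = - \frac{23}{2446} + \frac{4953}{\frac{114}{29}} = - \frac{23}{2446} + 4953 \cdot \frac{29}{114} = - \frac{23}{2446} + \frac{47879}{38} = \frac{29277790}{23237}$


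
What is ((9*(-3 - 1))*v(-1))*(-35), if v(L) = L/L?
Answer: 1260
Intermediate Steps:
v(L) = 1
((9*(-3 - 1))*v(-1))*(-35) = ((9*(-3 - 1))*1)*(-35) = ((9*(-4))*1)*(-35) = -36*1*(-35) = -36*(-35) = 1260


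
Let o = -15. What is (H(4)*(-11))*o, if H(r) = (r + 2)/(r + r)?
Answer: 495/4 ≈ 123.75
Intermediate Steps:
H(r) = (2 + r)/(2*r) (H(r) = (2 + r)/((2*r)) = (2 + r)*(1/(2*r)) = (2 + r)/(2*r))
(H(4)*(-11))*o = (((1/2)*(2 + 4)/4)*(-11))*(-15) = (((1/2)*(1/4)*6)*(-11))*(-15) = ((3/4)*(-11))*(-15) = -33/4*(-15) = 495/4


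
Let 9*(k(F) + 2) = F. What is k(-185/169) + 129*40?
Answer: 7845133/1521 ≈ 5157.9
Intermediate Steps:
k(F) = -2 + F/9
k(-185/169) + 129*40 = (-2 + (-185/169)/9) + 129*40 = (-2 + (-185*1/169)/9) + 5160 = (-2 + (⅑)*(-185/169)) + 5160 = (-2 - 185/1521) + 5160 = -3227/1521 + 5160 = 7845133/1521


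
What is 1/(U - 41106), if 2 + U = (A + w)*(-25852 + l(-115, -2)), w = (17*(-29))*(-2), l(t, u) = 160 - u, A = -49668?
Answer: 1/1250599472 ≈ 7.9962e-10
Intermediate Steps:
w = 986 (w = -493*(-2) = 986)
U = 1250640578 (U = -2 + (-49668 + 986)*(-25852 + (160 - 1*(-2))) = -2 - 48682*(-25852 + (160 + 2)) = -2 - 48682*(-25852 + 162) = -2 - 48682*(-25690) = -2 + 1250640580 = 1250640578)
1/(U - 41106) = 1/(1250640578 - 41106) = 1/1250599472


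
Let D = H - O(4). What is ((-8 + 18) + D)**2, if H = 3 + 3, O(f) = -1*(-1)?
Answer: 225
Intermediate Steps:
O(f) = 1
H = 6
D = 5 (D = 6 - 1*1 = 6 - 1 = 5)
((-8 + 18) + D)**2 = ((-8 + 18) + 5)**2 = (10 + 5)**2 = 15**2 = 225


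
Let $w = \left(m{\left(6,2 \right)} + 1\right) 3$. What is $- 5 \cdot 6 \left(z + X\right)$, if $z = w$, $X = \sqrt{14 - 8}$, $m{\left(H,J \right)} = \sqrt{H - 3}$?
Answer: $-90 - 90 \sqrt{3} - 30 \sqrt{6} \approx -319.37$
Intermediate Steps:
$m{\left(H,J \right)} = \sqrt{-3 + H}$
$X = \sqrt{6} \approx 2.4495$
$w = 3 + 3 \sqrt{3}$ ($w = \left(\sqrt{-3 + 6} + 1\right) 3 = \left(\sqrt{3} + 1\right) 3 = \left(1 + \sqrt{3}\right) 3 = 3 + 3 \sqrt{3} \approx 8.1962$)
$z = 3 + 3 \sqrt{3} \approx 8.1962$
$- 5 \cdot 6 \left(z + X\right) = - 5 \cdot 6 \left(\left(3 + 3 \sqrt{3}\right) + \sqrt{6}\right) = - 30 \left(3 + \sqrt{6} + 3 \sqrt{3}\right) = - (90 + 30 \sqrt{6} + 90 \sqrt{3}) = -90 - 90 \sqrt{3} - 30 \sqrt{6}$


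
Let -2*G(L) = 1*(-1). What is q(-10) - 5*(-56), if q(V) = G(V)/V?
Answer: 5599/20 ≈ 279.95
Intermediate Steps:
G(L) = ½ (G(L) = -(-1)/2 = -½*(-1) = ½)
q(V) = 1/(2*V)
q(-10) - 5*(-56) = (½)/(-10) - 5*(-56) = (½)*(-⅒) + 280 = -1/20 + 280 = 5599/20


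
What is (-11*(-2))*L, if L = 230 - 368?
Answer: -3036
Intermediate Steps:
L = -138
(-11*(-2))*L = -11*(-2)*(-138) = 22*(-138) = -3036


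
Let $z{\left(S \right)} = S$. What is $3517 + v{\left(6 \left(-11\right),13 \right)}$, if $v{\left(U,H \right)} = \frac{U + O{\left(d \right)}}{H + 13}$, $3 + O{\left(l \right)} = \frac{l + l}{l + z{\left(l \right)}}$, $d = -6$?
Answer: $\frac{45687}{13} \approx 3514.4$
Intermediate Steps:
$O{\left(l \right)} = -2$ ($O{\left(l \right)} = -3 + \frac{l + l}{l + l} = -3 + \frac{2 l}{2 l} = -3 + 2 l \frac{1}{2 l} = -3 + 1 = -2$)
$v{\left(U,H \right)} = \frac{-2 + U}{13 + H}$ ($v{\left(U,H \right)} = \frac{U - 2}{H + 13} = \frac{-2 + U}{13 + H}$)
$3517 + v{\left(6 \left(-11\right),13 \right)} = 3517 + \frac{-2 + 6 \left(-11\right)}{13 + 13} = 3517 + \frac{-2 - 66}{26} = 3517 + \frac{1}{26} \left(-68\right) = 3517 - \frac{34}{13} = \frac{45687}{13}$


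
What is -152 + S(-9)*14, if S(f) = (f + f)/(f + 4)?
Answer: -508/5 ≈ -101.60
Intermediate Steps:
S(f) = 2*f/(4 + f) (S(f) = (2*f)/(4 + f) = 2*f/(4 + f))
-152 + S(-9)*14 = -152 + (2*(-9)/(4 - 9))*14 = -152 + (2*(-9)/(-5))*14 = -152 + (2*(-9)*(-⅕))*14 = -152 + (18/5)*14 = -152 + 252/5 = -508/5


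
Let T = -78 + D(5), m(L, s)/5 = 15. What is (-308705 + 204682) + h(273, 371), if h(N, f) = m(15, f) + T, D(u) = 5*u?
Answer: -104001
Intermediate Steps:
m(L, s) = 75 (m(L, s) = 5*15 = 75)
T = -53 (T = -78 + 5*5 = -78 + 25 = -53)
h(N, f) = 22 (h(N, f) = 75 - 53 = 22)
(-308705 + 204682) + h(273, 371) = (-308705 + 204682) + 22 = -104023 + 22 = -104001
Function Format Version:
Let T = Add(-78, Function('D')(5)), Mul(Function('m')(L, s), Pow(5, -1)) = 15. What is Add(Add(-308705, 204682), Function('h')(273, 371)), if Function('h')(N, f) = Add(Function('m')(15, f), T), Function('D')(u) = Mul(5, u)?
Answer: -104001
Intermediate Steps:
Function('m')(L, s) = 75 (Function('m')(L, s) = Mul(5, 15) = 75)
T = -53 (T = Add(-78, Mul(5, 5)) = Add(-78, 25) = -53)
Function('h')(N, f) = 22 (Function('h')(N, f) = Add(75, -53) = 22)
Add(Add(-308705, 204682), Function('h')(273, 371)) = Add(Add(-308705, 204682), 22) = Add(-104023, 22) = -104001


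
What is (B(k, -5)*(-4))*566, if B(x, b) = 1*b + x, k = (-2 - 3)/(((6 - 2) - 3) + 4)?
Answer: 13584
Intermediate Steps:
k = -1 (k = -5/((4 - 3) + 4) = -5/(1 + 4) = -5/5 = -5*1/5 = -1)
B(x, b) = b + x
(B(k, -5)*(-4))*566 = ((-5 - 1)*(-4))*566 = -6*(-4)*566 = 24*566 = 13584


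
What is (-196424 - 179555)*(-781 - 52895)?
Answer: 20181048804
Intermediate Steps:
(-196424 - 179555)*(-781 - 52895) = -375979*(-53676) = 20181048804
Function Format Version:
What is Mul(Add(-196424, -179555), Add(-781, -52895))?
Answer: 20181048804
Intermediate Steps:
Mul(Add(-196424, -179555), Add(-781, -52895)) = Mul(-375979, -53676) = 20181048804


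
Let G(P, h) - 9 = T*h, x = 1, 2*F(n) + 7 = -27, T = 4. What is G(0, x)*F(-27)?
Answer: -221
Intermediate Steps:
F(n) = -17 (F(n) = -7/2 + (1/2)*(-27) = -7/2 - 27/2 = -17)
G(P, h) = 9 + 4*h
G(0, x)*F(-27) = (9 + 4*1)*(-17) = (9 + 4)*(-17) = 13*(-17) = -221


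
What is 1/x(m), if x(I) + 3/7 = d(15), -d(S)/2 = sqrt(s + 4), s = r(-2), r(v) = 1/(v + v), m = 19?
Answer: 7/242 - 49*sqrt(15)/726 ≈ -0.23247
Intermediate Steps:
r(v) = 1/(2*v)
s = -1/4 (s = (1/2)/(-2) = (1/2)*(-1/2) = -1/4 ≈ -0.25000)
d(S) = -sqrt(15) (d(S) = -2*sqrt(-1/4 + 4) = -sqrt(15))
x(I) = -3/7 - sqrt(15)
1/x(m) = 1/(-3/7 - sqrt(15))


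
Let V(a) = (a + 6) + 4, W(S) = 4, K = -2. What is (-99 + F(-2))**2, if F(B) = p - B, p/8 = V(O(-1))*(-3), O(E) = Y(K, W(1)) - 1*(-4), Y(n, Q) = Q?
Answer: 279841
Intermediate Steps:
O(E) = 8 (O(E) = 4 - 1*(-4) = 4 + 4 = 8)
V(a) = 10 + a (V(a) = (6 + a) + 4 = 10 + a)
p = -432 (p = 8*((10 + 8)*(-3)) = 8*(18*(-3)) = 8*(-54) = -432)
F(B) = -432 - B
(-99 + F(-2))**2 = (-99 + (-432 - 1*(-2)))**2 = (-99 + (-432 + 2))**2 = (-99 - 430)**2 = (-529)**2 = 279841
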